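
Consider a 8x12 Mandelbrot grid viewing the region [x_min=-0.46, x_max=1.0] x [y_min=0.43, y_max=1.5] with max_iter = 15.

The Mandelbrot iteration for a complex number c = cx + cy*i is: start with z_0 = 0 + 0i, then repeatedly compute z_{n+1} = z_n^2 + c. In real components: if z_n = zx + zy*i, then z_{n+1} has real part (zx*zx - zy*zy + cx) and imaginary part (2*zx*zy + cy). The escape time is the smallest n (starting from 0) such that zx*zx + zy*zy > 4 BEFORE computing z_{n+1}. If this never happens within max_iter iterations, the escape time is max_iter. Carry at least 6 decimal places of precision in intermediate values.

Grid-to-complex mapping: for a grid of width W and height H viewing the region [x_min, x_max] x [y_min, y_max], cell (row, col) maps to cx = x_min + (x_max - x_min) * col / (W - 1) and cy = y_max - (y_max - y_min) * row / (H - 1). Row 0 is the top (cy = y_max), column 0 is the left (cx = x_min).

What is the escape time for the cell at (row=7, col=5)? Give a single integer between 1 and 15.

z_0 = 0 + 0i, c = 0.5829 + 0.8191i
Iter 1: z = 0.5829 + 0.8191i, |z|^2 = 1.0106
Iter 2: z = 0.2517 + 1.7739i, |z|^2 = 3.2101
Iter 3: z = -2.5006 + 1.7120i, |z|^2 = 9.1838
Escaped at iteration 3

Answer: 3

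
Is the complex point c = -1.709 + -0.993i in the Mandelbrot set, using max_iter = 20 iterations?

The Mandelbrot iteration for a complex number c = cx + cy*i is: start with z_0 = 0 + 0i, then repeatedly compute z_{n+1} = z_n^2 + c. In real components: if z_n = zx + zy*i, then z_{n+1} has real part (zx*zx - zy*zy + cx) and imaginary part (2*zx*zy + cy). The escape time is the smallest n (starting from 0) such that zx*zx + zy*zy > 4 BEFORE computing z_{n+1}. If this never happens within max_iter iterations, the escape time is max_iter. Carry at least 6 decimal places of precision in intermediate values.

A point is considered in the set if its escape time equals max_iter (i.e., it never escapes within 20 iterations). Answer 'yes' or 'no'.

z_0 = 0 + 0i, c = -1.7090 + -0.9930i
Iter 1: z = -1.7090 + -0.9930i, |z|^2 = 3.9067
Iter 2: z = 0.2256 + 2.4011i, |z|^2 = 5.8161
Escaped at iteration 2

Answer: no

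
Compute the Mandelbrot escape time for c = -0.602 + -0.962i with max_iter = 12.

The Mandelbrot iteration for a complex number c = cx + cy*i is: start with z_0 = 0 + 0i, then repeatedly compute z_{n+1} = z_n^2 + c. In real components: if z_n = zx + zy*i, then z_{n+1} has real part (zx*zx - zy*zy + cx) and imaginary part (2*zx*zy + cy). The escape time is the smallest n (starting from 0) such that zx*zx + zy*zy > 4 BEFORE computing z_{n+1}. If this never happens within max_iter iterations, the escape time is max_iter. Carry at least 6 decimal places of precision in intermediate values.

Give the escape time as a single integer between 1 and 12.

z_0 = 0 + 0i, c = -0.6020 + -0.9620i
Iter 1: z = -0.6020 + -0.9620i, |z|^2 = 1.2878
Iter 2: z = -1.1650 + 0.1962i, |z|^2 = 1.3958
Iter 3: z = 0.7168 + -1.4193i, |z|^2 = 2.5281
Iter 4: z = -2.1025 + -2.9967i, |z|^2 = 13.4007
Escaped at iteration 4

Answer: 4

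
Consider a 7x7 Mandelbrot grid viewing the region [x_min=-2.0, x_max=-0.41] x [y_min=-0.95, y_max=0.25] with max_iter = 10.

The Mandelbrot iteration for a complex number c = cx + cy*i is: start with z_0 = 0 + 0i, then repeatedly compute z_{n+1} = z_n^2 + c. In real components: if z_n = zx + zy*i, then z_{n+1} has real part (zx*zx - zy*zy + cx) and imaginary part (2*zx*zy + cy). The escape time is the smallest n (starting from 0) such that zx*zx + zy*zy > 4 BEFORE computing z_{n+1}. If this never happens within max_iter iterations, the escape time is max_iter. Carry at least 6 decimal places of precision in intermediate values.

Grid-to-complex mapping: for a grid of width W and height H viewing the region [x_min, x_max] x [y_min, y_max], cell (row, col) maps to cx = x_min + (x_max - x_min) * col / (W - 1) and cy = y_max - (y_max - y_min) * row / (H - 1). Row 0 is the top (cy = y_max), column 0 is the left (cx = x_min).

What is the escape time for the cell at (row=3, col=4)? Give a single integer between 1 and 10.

z_0 = 0 + 0i, c = -0.9400 + -0.3500i
Iter 1: z = -0.9400 + -0.3500i, |z|^2 = 1.0061
Iter 2: z = -0.1789 + 0.3080i, |z|^2 = 0.1269
Iter 3: z = -1.0029 + -0.4602i, |z|^2 = 1.2175
Iter 4: z = -0.1461 + 0.5730i, |z|^2 = 0.3497
Iter 5: z = -1.2470 + -0.5174i, |z|^2 = 1.8228
Iter 6: z = 0.3474 + 0.9404i, |z|^2 = 1.0051
Iter 7: z = -1.7037 + 0.3034i, |z|^2 = 2.9947
Iter 8: z = 1.8706 + -1.3838i, |z|^2 = 5.4140
Escaped at iteration 8

Answer: 8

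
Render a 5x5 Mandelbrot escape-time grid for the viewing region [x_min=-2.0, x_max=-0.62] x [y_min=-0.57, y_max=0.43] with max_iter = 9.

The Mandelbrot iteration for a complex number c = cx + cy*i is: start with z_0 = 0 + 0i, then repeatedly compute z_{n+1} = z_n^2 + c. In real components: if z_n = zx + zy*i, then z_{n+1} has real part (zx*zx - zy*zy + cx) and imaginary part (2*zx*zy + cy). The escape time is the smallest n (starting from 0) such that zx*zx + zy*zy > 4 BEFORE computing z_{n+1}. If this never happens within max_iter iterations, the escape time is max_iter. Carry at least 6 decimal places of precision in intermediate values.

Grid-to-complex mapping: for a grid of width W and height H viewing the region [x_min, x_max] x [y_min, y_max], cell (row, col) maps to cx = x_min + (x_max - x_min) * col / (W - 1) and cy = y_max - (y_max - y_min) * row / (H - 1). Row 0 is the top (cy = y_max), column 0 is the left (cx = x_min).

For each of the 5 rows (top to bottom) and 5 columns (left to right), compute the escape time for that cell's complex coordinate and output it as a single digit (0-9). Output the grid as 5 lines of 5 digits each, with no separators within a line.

(row=0, col=0): c = -2.0000 + 0.4300i → escape time 1
(row=0, col=1): c = -1.6550 + 0.4300i → escape time 3
(row=0, col=2): c = -1.3100 + 0.4300i → escape time 6
(row=0, col=3): c = -0.9650 + 0.4300i → escape time 6
(row=0, col=4): c = -0.6200 + 0.4300i → escape time 9
(row=1, col=0): c = -2.0000 + 0.1800i → escape time 1
(row=1, col=1): c = -1.6550 + 0.1800i → escape time 4
(row=1, col=2): c = -1.3100 + 0.1800i → escape time 9
(row=1, col=3): c = -0.9650 + 0.1800i → escape time 9
(row=1, col=4): c = -0.6200 + 0.1800i → escape time 9
(row=2, col=0): c = -2.0000 + -0.0700i → escape time 1
(row=2, col=1): c = -1.6550 + -0.0700i → escape time 6
(row=2, col=2): c = -1.3100 + -0.0700i → escape time 9
(row=2, col=3): c = -0.9650 + -0.0700i → escape time 9
(row=2, col=4): c = -0.6200 + -0.0700i → escape time 9
(row=3, col=0): c = -2.0000 + -0.3200i → escape time 1
(row=3, col=1): c = -1.6550 + -0.3200i → escape time 4
(row=3, col=2): c = -1.3100 + -0.3200i → escape time 7
(row=3, col=3): c = -0.9650 + -0.3200i → escape time 9
(row=3, col=4): c = -0.6200 + -0.3200i → escape time 9
(row=4, col=0): c = -2.0000 + -0.5700i → escape time 1
(row=4, col=1): c = -1.6550 + -0.5700i → escape time 3
(row=4, col=2): c = -1.3100 + -0.5700i → escape time 3
(row=4, col=3): c = -0.9650 + -0.5700i → escape time 5
(row=4, col=4): c = -0.6200 + -0.5700i → escape time 9

Answer: 13669
14999
16999
14799
13359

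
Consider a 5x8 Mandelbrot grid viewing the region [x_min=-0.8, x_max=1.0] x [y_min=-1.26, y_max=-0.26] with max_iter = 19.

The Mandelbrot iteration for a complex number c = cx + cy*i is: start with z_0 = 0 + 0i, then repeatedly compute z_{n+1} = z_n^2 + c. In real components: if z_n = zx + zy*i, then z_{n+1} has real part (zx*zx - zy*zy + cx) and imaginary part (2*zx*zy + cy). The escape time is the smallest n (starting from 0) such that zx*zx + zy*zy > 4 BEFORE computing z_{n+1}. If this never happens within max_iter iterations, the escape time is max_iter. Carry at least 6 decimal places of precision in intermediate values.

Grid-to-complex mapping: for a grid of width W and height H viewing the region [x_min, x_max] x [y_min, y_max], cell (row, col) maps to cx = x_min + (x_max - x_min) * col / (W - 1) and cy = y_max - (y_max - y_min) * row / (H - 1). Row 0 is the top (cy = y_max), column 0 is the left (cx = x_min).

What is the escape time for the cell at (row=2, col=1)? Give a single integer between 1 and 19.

Answer: 19

Derivation:
z_0 = 0 + 0i, c = -0.3500 + -0.5457i
Iter 1: z = -0.3500 + -0.5457i, |z|^2 = 0.4203
Iter 2: z = -0.5253 + -0.1637i, |z|^2 = 0.3027
Iter 3: z = -0.1009 + -0.3737i, |z|^2 = 0.1498
Iter 4: z = -0.4795 + -0.4703i, |z|^2 = 0.4511
Iter 5: z = -0.3413 + -0.0947i, |z|^2 = 0.1254
Iter 6: z = -0.2425 + -0.4811i, |z|^2 = 0.2902
Iter 7: z = -0.5226 + -0.3124i, |z|^2 = 0.3708
Iter 8: z = -0.1744 + -0.2192i, |z|^2 = 0.0785
Iter 9: z = -0.3676 + -0.4693i, |z|^2 = 0.3553
Iter 10: z = -0.4351 + -0.2007i, |z|^2 = 0.2296
Iter 11: z = -0.2010 + -0.3711i, |z|^2 = 0.1781
Iter 12: z = -0.4473 + -0.3965i, |z|^2 = 0.3573
Iter 13: z = -0.3072 + -0.1910i, |z|^2 = 0.1308
Iter 14: z = -0.2921 + -0.4284i, |z|^2 = 0.2688
Iter 15: z = -0.4482 + -0.2954i, |z|^2 = 0.2882
Iter 16: z = -0.2364 + -0.2809i, |z|^2 = 0.1348
Iter 17: z = -0.3730 + -0.4129i, |z|^2 = 0.3096
Iter 18: z = -0.3814 + -0.2377i, |z|^2 = 0.2019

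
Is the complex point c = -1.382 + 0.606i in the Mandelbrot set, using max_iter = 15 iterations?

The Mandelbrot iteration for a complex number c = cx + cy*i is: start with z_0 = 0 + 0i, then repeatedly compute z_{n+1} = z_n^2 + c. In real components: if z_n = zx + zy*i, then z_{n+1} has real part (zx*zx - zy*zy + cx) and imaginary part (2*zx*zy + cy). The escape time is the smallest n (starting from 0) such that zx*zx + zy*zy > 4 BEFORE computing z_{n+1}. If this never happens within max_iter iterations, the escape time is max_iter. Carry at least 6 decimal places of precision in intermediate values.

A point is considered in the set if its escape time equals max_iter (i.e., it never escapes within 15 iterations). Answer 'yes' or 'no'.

Answer: no

Derivation:
z_0 = 0 + 0i, c = -1.3820 + 0.6060i
Iter 1: z = -1.3820 + 0.6060i, |z|^2 = 2.2772
Iter 2: z = 0.1607 + -1.0690i, |z|^2 = 1.1685
Iter 3: z = -2.4989 + 0.2625i, |z|^2 = 6.3134
Escaped at iteration 3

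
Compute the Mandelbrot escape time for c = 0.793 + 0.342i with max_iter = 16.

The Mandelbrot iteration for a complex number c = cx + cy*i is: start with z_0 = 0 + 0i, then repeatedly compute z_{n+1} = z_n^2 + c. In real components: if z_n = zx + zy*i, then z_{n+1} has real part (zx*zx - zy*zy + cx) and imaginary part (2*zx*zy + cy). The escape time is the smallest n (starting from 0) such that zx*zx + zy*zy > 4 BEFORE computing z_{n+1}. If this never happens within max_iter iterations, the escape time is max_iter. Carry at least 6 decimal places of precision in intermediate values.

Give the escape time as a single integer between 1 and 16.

Answer: 3

Derivation:
z_0 = 0 + 0i, c = 0.7930 + 0.3420i
Iter 1: z = 0.7930 + 0.3420i, |z|^2 = 0.7458
Iter 2: z = 1.3049 + 0.8844i, |z|^2 = 2.4849
Iter 3: z = 1.7135 + 2.6501i, |z|^2 = 9.9593
Escaped at iteration 3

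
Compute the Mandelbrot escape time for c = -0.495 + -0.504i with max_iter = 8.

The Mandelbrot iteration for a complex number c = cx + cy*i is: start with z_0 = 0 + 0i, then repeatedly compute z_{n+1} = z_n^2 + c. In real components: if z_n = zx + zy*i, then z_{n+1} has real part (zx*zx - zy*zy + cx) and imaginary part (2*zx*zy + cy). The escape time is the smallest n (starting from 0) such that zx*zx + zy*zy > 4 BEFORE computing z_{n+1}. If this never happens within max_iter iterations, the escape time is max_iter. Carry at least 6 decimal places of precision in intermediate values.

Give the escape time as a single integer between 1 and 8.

z_0 = 0 + 0i, c = -0.4950 + -0.5040i
Iter 1: z = -0.4950 + -0.5040i, |z|^2 = 0.4990
Iter 2: z = -0.5040 + -0.0050i, |z|^2 = 0.2540
Iter 3: z = -0.2410 + -0.4989i, |z|^2 = 0.3070
Iter 4: z = -0.6858 + -0.2635i, |z|^2 = 0.5398
Iter 5: z = -0.0941 + -0.1426i, |z|^2 = 0.0292
Iter 6: z = -0.5065 + -0.4772i, |z|^2 = 0.4842
Iter 7: z = -0.4662 + -0.0206i, |z|^2 = 0.2178

Answer: 8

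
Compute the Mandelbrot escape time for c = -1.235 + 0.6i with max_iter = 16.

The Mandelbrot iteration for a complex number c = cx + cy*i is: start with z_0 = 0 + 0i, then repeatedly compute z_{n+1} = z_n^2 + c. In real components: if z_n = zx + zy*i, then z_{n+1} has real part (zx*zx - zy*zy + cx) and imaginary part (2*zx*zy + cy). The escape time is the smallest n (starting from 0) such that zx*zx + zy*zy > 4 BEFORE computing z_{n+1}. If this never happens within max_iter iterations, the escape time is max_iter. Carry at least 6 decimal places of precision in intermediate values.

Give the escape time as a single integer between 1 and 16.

Answer: 3

Derivation:
z_0 = 0 + 0i, c = -1.2350 + 0.6000i
Iter 1: z = -1.2350 + 0.6000i, |z|^2 = 1.8852
Iter 2: z = -0.0698 + -0.8820i, |z|^2 = 0.7828
Iter 3: z = -2.0081 + 0.7231i, |z|^2 = 4.5551
Escaped at iteration 3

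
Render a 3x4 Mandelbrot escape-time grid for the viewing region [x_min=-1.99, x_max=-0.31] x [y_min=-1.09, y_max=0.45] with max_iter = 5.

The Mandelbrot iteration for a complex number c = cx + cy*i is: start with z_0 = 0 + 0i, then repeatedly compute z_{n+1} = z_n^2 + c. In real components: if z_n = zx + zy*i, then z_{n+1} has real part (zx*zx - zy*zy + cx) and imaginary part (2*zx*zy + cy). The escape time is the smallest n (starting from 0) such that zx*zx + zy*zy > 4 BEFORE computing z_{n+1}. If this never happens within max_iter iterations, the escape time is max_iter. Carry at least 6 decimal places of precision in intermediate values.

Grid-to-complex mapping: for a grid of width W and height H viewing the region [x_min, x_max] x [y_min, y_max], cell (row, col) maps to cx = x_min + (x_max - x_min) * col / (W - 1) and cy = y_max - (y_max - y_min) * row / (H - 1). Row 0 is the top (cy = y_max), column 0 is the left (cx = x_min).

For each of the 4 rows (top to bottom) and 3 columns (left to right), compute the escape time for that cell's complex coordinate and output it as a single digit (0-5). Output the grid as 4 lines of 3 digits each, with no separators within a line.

Answer: 155
455
145
134

Derivation:
(row=0, col=0): c = -1.9900 + 0.4500i → escape time 1
(row=0, col=1): c = -1.1500 + 0.4500i → escape time 5
(row=0, col=2): c = -0.3100 + 0.4500i → escape time 5
(row=1, col=0): c = -1.9900 + -0.0633i → escape time 4
(row=1, col=1): c = -1.1500 + -0.0633i → escape time 5
(row=1, col=2): c = -0.3100 + -0.0633i → escape time 5
(row=2, col=0): c = -1.9900 + -0.5767i → escape time 1
(row=2, col=1): c = -1.1500 + -0.5767i → escape time 4
(row=2, col=2): c = -0.3100 + -0.5767i → escape time 5
(row=3, col=0): c = -1.9900 + -1.0900i → escape time 1
(row=3, col=1): c = -1.1500 + -1.0900i → escape time 3
(row=3, col=2): c = -0.3100 + -1.0900i → escape time 4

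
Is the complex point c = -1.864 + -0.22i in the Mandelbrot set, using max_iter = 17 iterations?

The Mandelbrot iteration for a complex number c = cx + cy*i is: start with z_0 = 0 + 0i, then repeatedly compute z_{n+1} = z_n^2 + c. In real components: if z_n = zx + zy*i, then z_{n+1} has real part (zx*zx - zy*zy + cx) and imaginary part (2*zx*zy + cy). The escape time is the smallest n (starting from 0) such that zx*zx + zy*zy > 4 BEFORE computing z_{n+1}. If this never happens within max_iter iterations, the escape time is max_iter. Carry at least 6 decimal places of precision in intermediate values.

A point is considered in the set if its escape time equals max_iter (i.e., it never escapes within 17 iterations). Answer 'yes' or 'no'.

Answer: no

Derivation:
z_0 = 0 + 0i, c = -1.8640 + -0.2200i
Iter 1: z = -1.8640 + -0.2200i, |z|^2 = 3.5229
Iter 2: z = 1.5621 + 0.6002i, |z|^2 = 2.8003
Iter 3: z = 0.2160 + 1.6550i, |z|^2 = 2.7857
Iter 4: z = -4.5564 + 0.4948i, |z|^2 = 21.0060
Escaped at iteration 4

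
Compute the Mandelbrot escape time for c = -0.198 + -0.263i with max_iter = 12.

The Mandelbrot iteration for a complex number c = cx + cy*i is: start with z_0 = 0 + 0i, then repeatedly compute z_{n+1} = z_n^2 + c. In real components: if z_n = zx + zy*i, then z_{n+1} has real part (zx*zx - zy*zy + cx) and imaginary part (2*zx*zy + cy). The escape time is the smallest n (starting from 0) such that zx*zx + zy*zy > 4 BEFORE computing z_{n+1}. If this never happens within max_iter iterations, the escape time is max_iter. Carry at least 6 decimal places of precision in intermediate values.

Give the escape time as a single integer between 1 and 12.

Answer: 12

Derivation:
z_0 = 0 + 0i, c = -0.1980 + -0.2630i
Iter 1: z = -0.1980 + -0.2630i, |z|^2 = 0.1084
Iter 2: z = -0.2280 + -0.1589i, |z|^2 = 0.0772
Iter 3: z = -0.1713 + -0.1906i, |z|^2 = 0.0657
Iter 4: z = -0.2050 + -0.1977i, |z|^2 = 0.0811
Iter 5: z = -0.1951 + -0.1819i, |z|^2 = 0.0712
Iter 6: z = -0.1930 + -0.1920i, |z|^2 = 0.0741
Iter 7: z = -0.1976 + -0.1889i, |z|^2 = 0.0747
Iter 8: z = -0.1946 + -0.1884i, |z|^2 = 0.0734
Iter 9: z = -0.1956 + -0.1897i, |z|^2 = 0.0742
Iter 10: z = -0.1957 + -0.1888i, |z|^2 = 0.0739
Iter 11: z = -0.1953 + -0.1891i, |z|^2 = 0.0739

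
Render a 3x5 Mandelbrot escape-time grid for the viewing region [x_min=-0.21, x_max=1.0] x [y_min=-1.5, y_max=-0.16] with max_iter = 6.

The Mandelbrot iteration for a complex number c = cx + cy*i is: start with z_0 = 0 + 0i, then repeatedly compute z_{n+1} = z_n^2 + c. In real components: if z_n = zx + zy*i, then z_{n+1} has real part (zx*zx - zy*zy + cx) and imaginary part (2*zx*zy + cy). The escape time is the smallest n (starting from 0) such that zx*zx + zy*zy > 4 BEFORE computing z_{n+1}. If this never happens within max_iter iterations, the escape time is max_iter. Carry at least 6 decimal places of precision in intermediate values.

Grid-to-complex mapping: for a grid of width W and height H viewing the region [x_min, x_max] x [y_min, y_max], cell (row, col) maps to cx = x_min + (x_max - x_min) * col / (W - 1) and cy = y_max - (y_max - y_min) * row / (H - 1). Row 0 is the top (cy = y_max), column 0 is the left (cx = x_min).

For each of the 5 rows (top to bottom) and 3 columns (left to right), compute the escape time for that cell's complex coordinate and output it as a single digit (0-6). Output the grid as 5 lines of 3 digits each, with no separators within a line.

(row=0, col=0): c = -0.2100 + -0.1600i → escape time 6
(row=0, col=1): c = 0.3950 + -0.1600i → escape time 6
(row=0, col=2): c = 1.0000 + -0.1600i → escape time 2
(row=1, col=0): c = -0.2100 + -0.4950i → escape time 6
(row=1, col=1): c = 0.3950 + -0.4950i → escape time 6
(row=1, col=2): c = 1.0000 + -0.4950i → escape time 2
(row=2, col=0): c = -0.2100 + -0.8300i → escape time 6
(row=2, col=1): c = 0.3950 + -0.8300i → escape time 4
(row=2, col=2): c = 1.0000 + -0.8300i → escape time 2
(row=3, col=0): c = -0.2100 + -1.1650i → escape time 4
(row=3, col=1): c = 0.3950 + -1.1650i → escape time 2
(row=3, col=2): c = 1.0000 + -1.1650i → escape time 2
(row=4, col=0): c = -0.2100 + -1.5000i → escape time 2
(row=4, col=1): c = 0.3950 + -1.5000i → escape time 2
(row=4, col=2): c = 1.0000 + -1.5000i → escape time 2

Answer: 662
662
642
422
222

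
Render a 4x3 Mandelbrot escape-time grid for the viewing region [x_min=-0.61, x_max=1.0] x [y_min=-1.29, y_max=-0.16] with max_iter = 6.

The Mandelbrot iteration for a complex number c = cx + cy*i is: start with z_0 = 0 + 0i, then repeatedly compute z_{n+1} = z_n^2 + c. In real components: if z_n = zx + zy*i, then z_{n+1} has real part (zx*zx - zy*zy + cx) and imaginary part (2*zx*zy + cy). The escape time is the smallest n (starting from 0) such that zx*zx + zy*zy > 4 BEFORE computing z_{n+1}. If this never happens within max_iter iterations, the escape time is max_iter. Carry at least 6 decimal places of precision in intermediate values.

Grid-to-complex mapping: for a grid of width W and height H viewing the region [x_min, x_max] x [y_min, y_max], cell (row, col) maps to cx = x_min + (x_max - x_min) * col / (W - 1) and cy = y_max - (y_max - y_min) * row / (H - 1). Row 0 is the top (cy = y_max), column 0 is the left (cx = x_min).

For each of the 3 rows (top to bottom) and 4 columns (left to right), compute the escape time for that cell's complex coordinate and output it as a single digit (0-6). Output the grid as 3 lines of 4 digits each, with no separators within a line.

(row=0, col=0): c = -0.6100 + -0.1600i → escape time 6
(row=0, col=1): c = -0.0733 + -0.1600i → escape time 6
(row=0, col=2): c = 0.4633 + -0.1600i → escape time 6
(row=0, col=3): c = 1.0000 + -0.1600i → escape time 2
(row=1, col=0): c = -0.6100 + -0.7250i → escape time 6
(row=1, col=1): c = -0.0733 + -0.7250i → escape time 6
(row=1, col=2): c = 0.4633 + -0.7250i → escape time 4
(row=1, col=3): c = 1.0000 + -0.7250i → escape time 2
(row=2, col=0): c = -0.6100 + -1.2900i → escape time 3
(row=2, col=1): c = -0.0733 + -1.2900i → escape time 2
(row=2, col=2): c = 0.4633 + -1.2900i → escape time 2
(row=2, col=3): c = 1.0000 + -1.2900i → escape time 2

Answer: 6662
6642
3222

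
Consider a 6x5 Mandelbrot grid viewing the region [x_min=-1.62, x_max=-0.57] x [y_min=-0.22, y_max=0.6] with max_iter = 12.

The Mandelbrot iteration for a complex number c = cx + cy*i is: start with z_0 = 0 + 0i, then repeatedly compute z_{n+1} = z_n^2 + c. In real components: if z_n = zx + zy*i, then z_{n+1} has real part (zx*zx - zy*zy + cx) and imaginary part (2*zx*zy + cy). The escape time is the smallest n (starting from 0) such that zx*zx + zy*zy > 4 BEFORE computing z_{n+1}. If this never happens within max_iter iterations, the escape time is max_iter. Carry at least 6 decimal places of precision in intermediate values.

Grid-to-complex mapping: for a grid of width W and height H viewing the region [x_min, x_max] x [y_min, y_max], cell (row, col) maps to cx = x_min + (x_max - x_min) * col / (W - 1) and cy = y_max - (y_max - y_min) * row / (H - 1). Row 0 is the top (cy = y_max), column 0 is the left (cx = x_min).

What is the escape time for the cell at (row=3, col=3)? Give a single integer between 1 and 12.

z_0 = 0 + 0i, c = -0.9900 + -0.0150i
Iter 1: z = -0.9900 + -0.0150i, |z|^2 = 0.9803
Iter 2: z = -0.0101 + 0.0147i, |z|^2 = 0.0003
Iter 3: z = -0.9901 + -0.0153i, |z|^2 = 0.9806
Iter 4: z = -0.0099 + 0.0153i, |z|^2 = 0.0003
Iter 5: z = -0.9901 + -0.0153i, |z|^2 = 0.9806
Iter 6: z = -0.0099 + 0.0153i, |z|^2 = 0.0003
Iter 7: z = -0.9901 + -0.0153i, |z|^2 = 0.9806
Iter 8: z = -0.0099 + 0.0153i, |z|^2 = 0.0003
Iter 9: z = -0.9901 + -0.0153i, |z|^2 = 0.9806
Iter 10: z = -0.0099 + 0.0153i, |z|^2 = 0.0003
Iter 11: z = -0.9901 + -0.0153i, |z|^2 = 0.9806

Answer: 12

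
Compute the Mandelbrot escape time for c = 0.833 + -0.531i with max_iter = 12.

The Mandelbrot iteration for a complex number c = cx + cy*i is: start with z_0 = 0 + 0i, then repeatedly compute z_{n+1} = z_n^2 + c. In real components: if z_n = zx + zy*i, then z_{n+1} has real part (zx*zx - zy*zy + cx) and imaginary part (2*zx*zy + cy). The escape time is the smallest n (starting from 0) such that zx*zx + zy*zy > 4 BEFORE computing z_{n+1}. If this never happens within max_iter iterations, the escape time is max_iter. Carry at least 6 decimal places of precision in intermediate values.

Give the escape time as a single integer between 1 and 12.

Answer: 3

Derivation:
z_0 = 0 + 0i, c = 0.8330 + -0.5310i
Iter 1: z = 0.8330 + -0.5310i, |z|^2 = 0.9758
Iter 2: z = 1.2449 + -1.4156i, |z|^2 = 3.5539
Iter 3: z = 0.3788 + -4.0558i, |z|^2 = 16.5926
Escaped at iteration 3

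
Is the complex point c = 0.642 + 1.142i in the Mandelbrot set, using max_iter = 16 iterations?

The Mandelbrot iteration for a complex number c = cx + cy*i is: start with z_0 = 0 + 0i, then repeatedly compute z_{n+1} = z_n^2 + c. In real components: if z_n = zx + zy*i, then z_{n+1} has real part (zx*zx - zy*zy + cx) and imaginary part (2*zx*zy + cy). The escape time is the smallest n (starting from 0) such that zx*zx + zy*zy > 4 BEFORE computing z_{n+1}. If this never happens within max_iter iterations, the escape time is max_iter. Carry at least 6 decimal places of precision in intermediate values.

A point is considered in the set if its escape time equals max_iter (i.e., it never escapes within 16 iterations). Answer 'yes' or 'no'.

Answer: no

Derivation:
z_0 = 0 + 0i, c = 0.6420 + 1.1420i
Iter 1: z = 0.6420 + 1.1420i, |z|^2 = 1.7163
Iter 2: z = -0.2500 + 2.6083i, |z|^2 = 6.8659
Escaped at iteration 2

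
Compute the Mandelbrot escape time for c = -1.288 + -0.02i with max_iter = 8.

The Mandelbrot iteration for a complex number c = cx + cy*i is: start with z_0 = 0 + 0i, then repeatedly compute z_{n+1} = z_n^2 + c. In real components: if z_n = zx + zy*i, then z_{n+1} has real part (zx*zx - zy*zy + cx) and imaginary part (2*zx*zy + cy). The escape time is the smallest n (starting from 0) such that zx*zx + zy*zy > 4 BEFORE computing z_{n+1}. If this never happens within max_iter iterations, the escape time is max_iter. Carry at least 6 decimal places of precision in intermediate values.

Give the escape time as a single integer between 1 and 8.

z_0 = 0 + 0i, c = -1.2880 + -0.0200i
Iter 1: z = -1.2880 + -0.0200i, |z|^2 = 1.6593
Iter 2: z = 0.3705 + 0.0315i, |z|^2 = 0.1383
Iter 3: z = -1.1517 + 0.0034i, |z|^2 = 1.3264
Iter 4: z = 0.0384 + -0.0277i, |z|^2 = 0.0022
Iter 5: z = -1.2873 + -0.0221i, |z|^2 = 1.6576
Iter 6: z = 0.3686 + 0.0370i, |z|^2 = 0.1373
Iter 7: z = -1.1535 + 0.0073i, |z|^2 = 1.3305

Answer: 8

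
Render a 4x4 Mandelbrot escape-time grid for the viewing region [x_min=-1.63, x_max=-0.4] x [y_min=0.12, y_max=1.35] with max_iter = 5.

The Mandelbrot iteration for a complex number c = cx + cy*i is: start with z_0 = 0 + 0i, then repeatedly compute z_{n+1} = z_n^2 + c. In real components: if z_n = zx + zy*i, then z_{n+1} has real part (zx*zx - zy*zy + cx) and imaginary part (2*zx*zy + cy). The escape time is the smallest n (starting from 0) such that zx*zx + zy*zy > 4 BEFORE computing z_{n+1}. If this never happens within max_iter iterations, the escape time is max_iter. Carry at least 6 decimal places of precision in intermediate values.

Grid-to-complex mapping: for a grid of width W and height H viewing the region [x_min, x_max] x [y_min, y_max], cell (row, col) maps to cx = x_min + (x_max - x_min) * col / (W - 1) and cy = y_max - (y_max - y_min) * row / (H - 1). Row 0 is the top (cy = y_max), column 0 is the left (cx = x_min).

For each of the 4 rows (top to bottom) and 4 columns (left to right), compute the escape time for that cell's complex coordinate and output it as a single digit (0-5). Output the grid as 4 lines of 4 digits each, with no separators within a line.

(row=0, col=0): c = -1.6300 + 1.3500i → escape time 1
(row=0, col=1): c = -1.2200 + 1.3500i → escape time 2
(row=0, col=2): c = -0.8100 + 1.3500i → escape time 2
(row=0, col=3): c = -0.4000 + 1.3500i → escape time 2
(row=1, col=0): c = -1.6300 + 0.9400i → escape time 2
(row=1, col=1): c = -1.2200 + 0.9400i → escape time 3
(row=1, col=2): c = -0.8100 + 0.9400i → escape time 3
(row=1, col=3): c = -0.4000 + 0.9400i → escape time 5
(row=2, col=0): c = -1.6300 + 0.5300i → escape time 3
(row=2, col=1): c = -1.2200 + 0.5300i → escape time 4
(row=2, col=2): c = -0.8100 + 0.5300i → escape time 5
(row=2, col=3): c = -0.4000 + 0.5300i → escape time 5
(row=3, col=0): c = -1.6300 + 0.1200i → escape time 5
(row=3, col=1): c = -1.2200 + 0.1200i → escape time 5
(row=3, col=2): c = -0.8100 + 0.1200i → escape time 5
(row=3, col=3): c = -0.4000 + 0.1200i → escape time 5

Answer: 1222
2335
3455
5555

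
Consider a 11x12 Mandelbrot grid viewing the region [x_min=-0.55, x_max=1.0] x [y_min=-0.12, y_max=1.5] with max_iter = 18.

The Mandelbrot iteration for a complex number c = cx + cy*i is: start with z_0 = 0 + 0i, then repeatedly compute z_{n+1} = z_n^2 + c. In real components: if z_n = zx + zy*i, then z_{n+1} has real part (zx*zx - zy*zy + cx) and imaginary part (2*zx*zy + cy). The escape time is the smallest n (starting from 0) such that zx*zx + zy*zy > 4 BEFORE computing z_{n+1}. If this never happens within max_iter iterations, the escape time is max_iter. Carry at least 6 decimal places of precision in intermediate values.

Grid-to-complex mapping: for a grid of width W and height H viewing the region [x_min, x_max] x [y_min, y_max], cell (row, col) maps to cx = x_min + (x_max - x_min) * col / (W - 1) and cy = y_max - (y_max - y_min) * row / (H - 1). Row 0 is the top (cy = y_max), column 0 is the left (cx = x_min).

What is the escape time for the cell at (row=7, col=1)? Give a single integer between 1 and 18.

z_0 = 0 + 0i, c = -0.3950 + 0.4691i
Iter 1: z = -0.3950 + 0.4691i, |z|^2 = 0.3761
Iter 2: z = -0.4590 + 0.0985i, |z|^2 = 0.2204
Iter 3: z = -0.1940 + 0.3787i, |z|^2 = 0.1810
Iter 4: z = -0.5007 + 0.3222i, |z|^2 = 0.3545
Iter 5: z = -0.2481 + 0.1464i, |z|^2 = 0.0830
Iter 6: z = -0.3549 + 0.3964i, |z|^2 = 0.2831
Iter 7: z = -0.4262 + 0.1877i, |z|^2 = 0.2169
Iter 8: z = -0.2486 + 0.3091i, |z|^2 = 0.1573
Iter 9: z = -0.4288 + 0.3154i, |z|^2 = 0.2833
Iter 10: z = -0.3107 + 0.1986i, |z|^2 = 0.1360
Iter 11: z = -0.3379 + 0.3457i, |z|^2 = 0.2337
Iter 12: z = -0.4003 + 0.2354i, |z|^2 = 0.2157
Iter 13: z = -0.2902 + 0.2806i, |z|^2 = 0.1629
Iter 14: z = -0.3895 + 0.3062i, |z|^2 = 0.2455
Iter 15: z = -0.3371 + 0.2305i, |z|^2 = 0.1667
Iter 16: z = -0.3345 + 0.3137i, |z|^2 = 0.2103
Iter 17: z = -0.3815 + 0.2592i, |z|^2 = 0.2127

Answer: 18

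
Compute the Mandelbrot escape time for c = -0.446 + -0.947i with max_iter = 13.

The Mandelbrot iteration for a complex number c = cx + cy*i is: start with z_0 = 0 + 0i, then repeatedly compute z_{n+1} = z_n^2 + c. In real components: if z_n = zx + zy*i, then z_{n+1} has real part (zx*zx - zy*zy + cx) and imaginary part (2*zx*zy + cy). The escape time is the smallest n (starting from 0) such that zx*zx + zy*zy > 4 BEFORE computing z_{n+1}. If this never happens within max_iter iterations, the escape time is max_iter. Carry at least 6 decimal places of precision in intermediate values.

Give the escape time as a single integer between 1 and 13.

z_0 = 0 + 0i, c = -0.4460 + -0.9470i
Iter 1: z = -0.4460 + -0.9470i, |z|^2 = 1.0957
Iter 2: z = -1.1439 + -0.1023i, |z|^2 = 1.3190
Iter 3: z = 0.8520 + -0.7130i, |z|^2 = 1.2343
Iter 4: z = -0.2284 + -2.1620i, |z|^2 = 4.7265
Escaped at iteration 4

Answer: 4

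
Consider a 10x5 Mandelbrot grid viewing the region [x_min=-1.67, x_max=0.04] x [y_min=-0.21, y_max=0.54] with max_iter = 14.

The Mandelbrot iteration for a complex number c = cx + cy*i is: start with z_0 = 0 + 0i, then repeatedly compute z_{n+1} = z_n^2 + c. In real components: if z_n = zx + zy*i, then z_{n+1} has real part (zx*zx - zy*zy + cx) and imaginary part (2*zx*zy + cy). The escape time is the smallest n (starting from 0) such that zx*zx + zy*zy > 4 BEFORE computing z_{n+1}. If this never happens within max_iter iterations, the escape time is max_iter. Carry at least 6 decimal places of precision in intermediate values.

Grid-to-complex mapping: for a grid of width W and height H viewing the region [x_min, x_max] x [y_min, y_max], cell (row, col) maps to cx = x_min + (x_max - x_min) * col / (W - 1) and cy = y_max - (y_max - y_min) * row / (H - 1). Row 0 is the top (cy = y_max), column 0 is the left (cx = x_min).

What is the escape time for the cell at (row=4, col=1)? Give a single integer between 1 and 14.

z_0 = 0 + 0i, c = -1.4800 + -0.2100i
Iter 1: z = -1.4800 + -0.2100i, |z|^2 = 2.2345
Iter 2: z = 0.6663 + 0.4116i, |z|^2 = 0.6134
Iter 3: z = -1.2055 + 0.3385i, |z|^2 = 1.5677
Iter 4: z = -0.1414 + -1.0261i, |z|^2 = 1.0729
Iter 5: z = -2.5129 + 0.0803i, |z|^2 = 6.3209
Escaped at iteration 5

Answer: 5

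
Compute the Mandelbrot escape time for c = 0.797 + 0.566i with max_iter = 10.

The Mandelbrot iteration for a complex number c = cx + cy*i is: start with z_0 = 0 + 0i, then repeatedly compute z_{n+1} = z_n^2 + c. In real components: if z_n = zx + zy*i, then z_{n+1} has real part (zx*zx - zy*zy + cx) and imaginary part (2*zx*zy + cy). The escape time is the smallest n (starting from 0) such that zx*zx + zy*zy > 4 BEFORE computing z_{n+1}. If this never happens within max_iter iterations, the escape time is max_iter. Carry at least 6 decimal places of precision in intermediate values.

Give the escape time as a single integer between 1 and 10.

Answer: 3

Derivation:
z_0 = 0 + 0i, c = 0.7970 + 0.5660i
Iter 1: z = 0.7970 + 0.5660i, |z|^2 = 0.9556
Iter 2: z = 1.1119 + 1.4682i, |z|^2 = 3.3918
Iter 3: z = -0.1224 + 3.8309i, |z|^2 = 14.6904
Escaped at iteration 3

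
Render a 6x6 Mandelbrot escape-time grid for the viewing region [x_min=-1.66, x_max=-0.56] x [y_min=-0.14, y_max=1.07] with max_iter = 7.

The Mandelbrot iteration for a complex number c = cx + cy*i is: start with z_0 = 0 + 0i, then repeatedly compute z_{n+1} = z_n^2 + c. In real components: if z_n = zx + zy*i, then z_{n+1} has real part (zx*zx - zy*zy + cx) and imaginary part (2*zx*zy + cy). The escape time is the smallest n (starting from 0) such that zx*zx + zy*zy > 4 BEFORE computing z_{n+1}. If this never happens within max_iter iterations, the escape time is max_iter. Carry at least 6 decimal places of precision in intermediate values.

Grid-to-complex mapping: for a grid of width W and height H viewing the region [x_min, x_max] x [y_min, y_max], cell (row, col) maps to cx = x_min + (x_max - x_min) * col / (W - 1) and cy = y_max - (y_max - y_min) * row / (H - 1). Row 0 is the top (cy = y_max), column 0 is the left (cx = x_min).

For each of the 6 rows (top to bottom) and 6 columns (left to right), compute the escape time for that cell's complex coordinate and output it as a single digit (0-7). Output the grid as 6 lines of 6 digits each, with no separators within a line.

Answer: 223334
333344
333557
457777
677777
577777

Derivation:
(row=0, col=0): c = -1.6600 + 1.0700i → escape time 2
(row=0, col=1): c = -1.4400 + 1.0700i → escape time 2
(row=0, col=2): c = -1.2200 + 1.0700i → escape time 3
(row=0, col=3): c = -1.0000 + 1.0700i → escape time 3
(row=0, col=4): c = -0.7800 + 1.0700i → escape time 3
(row=0, col=5): c = -0.5600 + 1.0700i → escape time 4
(row=1, col=0): c = -1.6600 + 0.8280i → escape time 3
(row=1, col=1): c = -1.4400 + 0.8280i → escape time 3
(row=1, col=2): c = -1.2200 + 0.8280i → escape time 3
(row=1, col=3): c = -1.0000 + 0.8280i → escape time 3
(row=1, col=4): c = -0.7800 + 0.8280i → escape time 4
(row=1, col=5): c = -0.5600 + 0.8280i → escape time 4
(row=2, col=0): c = -1.6600 + 0.5860i → escape time 3
(row=2, col=1): c = -1.4400 + 0.5860i → escape time 3
(row=2, col=2): c = -1.2200 + 0.5860i → escape time 3
(row=2, col=3): c = -1.0000 + 0.5860i → escape time 5
(row=2, col=4): c = -0.7800 + 0.5860i → escape time 5
(row=2, col=5): c = -0.5600 + 0.5860i → escape time 7
(row=3, col=0): c = -1.6600 + 0.3440i → escape time 4
(row=3, col=1): c = -1.4400 + 0.3440i → escape time 5
(row=3, col=2): c = -1.2200 + 0.3440i → escape time 7
(row=3, col=3): c = -1.0000 + 0.3440i → escape time 7
(row=3, col=4): c = -0.7800 + 0.3440i → escape time 7
(row=3, col=5): c = -0.5600 + 0.3440i → escape time 7
(row=4, col=0): c = -1.6600 + 0.1020i → escape time 6
(row=4, col=1): c = -1.4400 + 0.1020i → escape time 7
(row=4, col=2): c = -1.2200 + 0.1020i → escape time 7
(row=4, col=3): c = -1.0000 + 0.1020i → escape time 7
(row=4, col=4): c = -0.7800 + 0.1020i → escape time 7
(row=4, col=5): c = -0.5600 + 0.1020i → escape time 7
(row=5, col=0): c = -1.6600 + -0.1400i → escape time 5
(row=5, col=1): c = -1.4400 + -0.1400i → escape time 7
(row=5, col=2): c = -1.2200 + -0.1400i → escape time 7
(row=5, col=3): c = -1.0000 + -0.1400i → escape time 7
(row=5, col=4): c = -0.7800 + -0.1400i → escape time 7
(row=5, col=5): c = -0.5600 + -0.1400i → escape time 7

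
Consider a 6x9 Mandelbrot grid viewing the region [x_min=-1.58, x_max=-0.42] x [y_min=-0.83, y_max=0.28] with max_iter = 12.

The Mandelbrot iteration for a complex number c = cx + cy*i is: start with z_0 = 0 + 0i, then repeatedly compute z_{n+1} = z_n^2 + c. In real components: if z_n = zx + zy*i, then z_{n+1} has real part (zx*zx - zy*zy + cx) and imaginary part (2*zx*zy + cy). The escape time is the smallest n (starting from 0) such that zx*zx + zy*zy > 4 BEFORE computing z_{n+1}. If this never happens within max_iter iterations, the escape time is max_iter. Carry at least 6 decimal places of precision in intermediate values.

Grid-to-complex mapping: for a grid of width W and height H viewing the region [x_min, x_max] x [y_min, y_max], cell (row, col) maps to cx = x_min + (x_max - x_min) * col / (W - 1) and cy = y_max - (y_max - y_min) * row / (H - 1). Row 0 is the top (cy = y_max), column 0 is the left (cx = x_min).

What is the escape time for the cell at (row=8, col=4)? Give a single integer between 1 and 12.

Answer: 4

Derivation:
z_0 = 0 + 0i, c = -0.6520 + -0.8300i
Iter 1: z = -0.6520 + -0.8300i, |z|^2 = 1.1140
Iter 2: z = -0.9158 + 0.2523i, |z|^2 = 0.9023
Iter 3: z = 0.1230 + -1.2921i, |z|^2 = 1.6848
Iter 4: z = -2.3065 + -1.1479i, |z|^2 = 6.6377
Escaped at iteration 4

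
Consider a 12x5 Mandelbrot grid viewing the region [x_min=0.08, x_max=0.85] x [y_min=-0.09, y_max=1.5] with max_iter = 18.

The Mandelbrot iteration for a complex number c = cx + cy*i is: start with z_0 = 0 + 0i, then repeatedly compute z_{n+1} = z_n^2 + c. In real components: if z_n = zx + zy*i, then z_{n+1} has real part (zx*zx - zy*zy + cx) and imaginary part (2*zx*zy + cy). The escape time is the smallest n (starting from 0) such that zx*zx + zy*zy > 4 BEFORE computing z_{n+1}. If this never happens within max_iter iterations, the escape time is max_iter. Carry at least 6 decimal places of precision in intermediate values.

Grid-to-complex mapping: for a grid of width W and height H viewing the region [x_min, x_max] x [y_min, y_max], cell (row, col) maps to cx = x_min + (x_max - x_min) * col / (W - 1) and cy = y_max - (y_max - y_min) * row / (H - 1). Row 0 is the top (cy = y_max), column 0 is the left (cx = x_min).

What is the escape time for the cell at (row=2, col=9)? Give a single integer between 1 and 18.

z_0 = 0 + 0i, c = 0.7100 + 0.7050i
Iter 1: z = 0.7100 + 0.7050i, |z|^2 = 1.0011
Iter 2: z = 0.7171 + 1.7061i, |z|^2 = 3.4250
Iter 3: z = -1.6866 + 3.1518i, |z|^2 = 12.7784
Escaped at iteration 3

Answer: 3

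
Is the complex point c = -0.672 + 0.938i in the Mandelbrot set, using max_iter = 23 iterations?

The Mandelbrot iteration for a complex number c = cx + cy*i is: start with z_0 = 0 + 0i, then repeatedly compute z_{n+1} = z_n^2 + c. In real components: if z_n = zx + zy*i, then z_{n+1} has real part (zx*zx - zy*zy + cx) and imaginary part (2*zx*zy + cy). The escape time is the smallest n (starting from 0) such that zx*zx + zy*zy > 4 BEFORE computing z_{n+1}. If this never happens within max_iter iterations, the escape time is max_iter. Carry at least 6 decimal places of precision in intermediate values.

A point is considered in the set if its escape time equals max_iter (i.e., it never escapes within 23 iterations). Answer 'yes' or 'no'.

z_0 = 0 + 0i, c = -0.6720 + 0.9380i
Iter 1: z = -0.6720 + 0.9380i, |z|^2 = 1.3314
Iter 2: z = -1.1003 + -0.3227i, |z|^2 = 1.3147
Iter 3: z = 0.4345 + 1.6480i, |z|^2 = 2.9048
Iter 4: z = -3.1993 + 2.3700i, |z|^2 = 15.8525
Escaped at iteration 4

Answer: no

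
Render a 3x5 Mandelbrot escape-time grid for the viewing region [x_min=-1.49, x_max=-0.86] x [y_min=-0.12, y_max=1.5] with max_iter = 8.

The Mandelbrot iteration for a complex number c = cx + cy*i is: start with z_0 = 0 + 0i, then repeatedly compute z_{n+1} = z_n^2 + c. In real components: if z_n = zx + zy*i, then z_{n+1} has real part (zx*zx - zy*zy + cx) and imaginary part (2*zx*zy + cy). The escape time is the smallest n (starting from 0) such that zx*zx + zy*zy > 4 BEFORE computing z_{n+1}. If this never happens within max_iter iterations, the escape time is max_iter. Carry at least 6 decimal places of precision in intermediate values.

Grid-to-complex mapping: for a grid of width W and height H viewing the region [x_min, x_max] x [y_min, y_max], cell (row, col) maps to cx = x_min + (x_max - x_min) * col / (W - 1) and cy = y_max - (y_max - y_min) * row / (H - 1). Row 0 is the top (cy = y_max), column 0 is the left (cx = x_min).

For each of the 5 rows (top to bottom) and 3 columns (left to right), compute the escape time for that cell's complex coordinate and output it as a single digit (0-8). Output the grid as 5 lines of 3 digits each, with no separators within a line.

(row=0, col=0): c = -1.4900 + 1.5000i → escape time 1
(row=0, col=1): c = -1.1750 + 1.5000i → escape time 2
(row=0, col=2): c = -0.8600 + 1.5000i → escape time 2
(row=1, col=0): c = -1.4900 + 1.0950i → escape time 2
(row=1, col=1): c = -1.1750 + 1.0950i → escape time 3
(row=1, col=2): c = -0.8600 + 1.0950i → escape time 3
(row=2, col=0): c = -1.4900 + 0.6900i → escape time 3
(row=2, col=1): c = -1.1750 + 0.6900i → escape time 3
(row=2, col=2): c = -0.8600 + 0.6900i → escape time 4
(row=3, col=0): c = -1.4900 + 0.2850i → escape time 5
(row=3, col=1): c = -1.1750 + 0.2850i → escape time 8
(row=3, col=2): c = -0.8600 + 0.2850i → escape time 8
(row=4, col=0): c = -1.4900 + -0.1200i → escape time 7
(row=4, col=1): c = -1.1750 + -0.1200i → escape time 8
(row=4, col=2): c = -0.8600 + -0.1200i → escape time 8

Answer: 122
233
334
588
788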